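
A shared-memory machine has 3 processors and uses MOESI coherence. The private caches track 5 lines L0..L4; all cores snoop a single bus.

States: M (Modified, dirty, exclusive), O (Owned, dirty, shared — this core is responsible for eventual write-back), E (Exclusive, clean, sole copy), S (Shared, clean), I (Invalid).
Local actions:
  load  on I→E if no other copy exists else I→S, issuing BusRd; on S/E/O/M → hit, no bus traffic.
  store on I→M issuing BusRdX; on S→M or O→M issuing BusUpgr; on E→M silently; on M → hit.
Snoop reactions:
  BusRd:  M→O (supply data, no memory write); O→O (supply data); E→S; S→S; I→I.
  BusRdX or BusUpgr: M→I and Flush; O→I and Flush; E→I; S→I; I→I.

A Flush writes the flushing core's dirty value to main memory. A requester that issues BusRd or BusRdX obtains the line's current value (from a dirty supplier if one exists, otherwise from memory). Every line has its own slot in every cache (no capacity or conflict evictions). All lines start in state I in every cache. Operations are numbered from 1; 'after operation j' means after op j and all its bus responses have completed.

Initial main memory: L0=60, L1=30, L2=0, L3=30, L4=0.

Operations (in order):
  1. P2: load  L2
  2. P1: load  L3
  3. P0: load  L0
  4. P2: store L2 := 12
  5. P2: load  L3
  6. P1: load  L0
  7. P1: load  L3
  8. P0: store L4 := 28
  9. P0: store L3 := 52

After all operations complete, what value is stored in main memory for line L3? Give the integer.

memory[L3] = 30

1. P2: load  L2  bus=[BusRd]  L2: P0=I P1=I P2=E  mem[L2]=0
2. P1: load  L3  bus=[BusRd]  L3: P0=I P1=E P2=I  mem[L3]=30
3. P0: load  L0  bus=[BusRd]  L0: P0=E P1=I P2=I  mem[L0]=60
4. P2: store L2 := 12  bus=[-]  L2: P0=I P1=I P2=M  mem[L2]=0
5. P2: load  L3  bus=[BusRd]  L3: P0=I P1=S P2=S  mem[L3]=30
6. P1: load  L0  bus=[BusRd]  L0: P0=S P1=S P2=I  mem[L0]=60
7. P1: load  L3  bus=[-]  L3: P0=I P1=S P2=S  mem[L3]=30
8. P0: store L4 := 28  bus=[BusRdX]  L4: P0=M P1=I P2=I  mem[L4]=0
9. P0: store L3 := 52  bus=[BusRdX]  L3: P0=M P1=I P2=I  mem[L3]=30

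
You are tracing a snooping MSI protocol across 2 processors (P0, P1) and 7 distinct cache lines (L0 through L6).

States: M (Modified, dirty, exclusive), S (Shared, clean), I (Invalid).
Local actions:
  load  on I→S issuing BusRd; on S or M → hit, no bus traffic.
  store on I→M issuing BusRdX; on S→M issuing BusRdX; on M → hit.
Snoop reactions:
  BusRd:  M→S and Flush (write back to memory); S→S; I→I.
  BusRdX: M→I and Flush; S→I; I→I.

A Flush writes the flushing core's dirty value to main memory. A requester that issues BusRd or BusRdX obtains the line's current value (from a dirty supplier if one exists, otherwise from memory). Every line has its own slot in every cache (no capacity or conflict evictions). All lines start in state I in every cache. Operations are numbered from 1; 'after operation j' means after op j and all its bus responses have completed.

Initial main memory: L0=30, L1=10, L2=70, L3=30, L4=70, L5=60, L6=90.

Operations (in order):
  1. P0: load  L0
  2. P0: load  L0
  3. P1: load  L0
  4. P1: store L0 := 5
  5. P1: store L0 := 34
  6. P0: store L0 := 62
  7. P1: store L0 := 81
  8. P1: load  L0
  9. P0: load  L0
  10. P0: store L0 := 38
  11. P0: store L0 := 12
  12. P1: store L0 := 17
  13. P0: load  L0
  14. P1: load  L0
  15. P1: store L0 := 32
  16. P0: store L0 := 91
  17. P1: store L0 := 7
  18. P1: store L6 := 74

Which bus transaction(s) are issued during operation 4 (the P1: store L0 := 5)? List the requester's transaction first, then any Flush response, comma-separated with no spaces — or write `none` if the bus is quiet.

bus = BusRdX

step 1: P0: load  L0  ⟶  SI  (L0)  txn=BusRd  M[L0]=30
step 2: P0: load  L0  ⟶  SI  (L0)  txn=∅  M[L0]=30
step 3: P1: load  L0  ⟶  SS  (L0)  txn=BusRd  M[L0]=30
step 4: P1: store L0 := 5  ⟶  IM  (L0)  txn=BusRdX  M[L0]=30
step 5: P1: store L0 := 34  ⟶  IM  (L0)  txn=∅  M[L0]=30
step 6: P0: store L0 := 62  ⟶  MI  (L0)  txn=BusRdX+Flush  M[L0]=34
step 7: P1: store L0 := 81  ⟶  IM  (L0)  txn=BusRdX+Flush  M[L0]=62
step 8: P1: load  L0  ⟶  IM  (L0)  txn=∅  M[L0]=62
step 9: P0: load  L0  ⟶  SS  (L0)  txn=BusRd+Flush  M[L0]=81
step 10: P0: store L0 := 38  ⟶  MI  (L0)  txn=BusRdX  M[L0]=81
step 11: P0: store L0 := 12  ⟶  MI  (L0)  txn=∅  M[L0]=81
step 12: P1: store L0 := 17  ⟶  IM  (L0)  txn=BusRdX+Flush  M[L0]=12
step 13: P0: load  L0  ⟶  SS  (L0)  txn=BusRd+Flush  M[L0]=17
step 14: P1: load  L0  ⟶  SS  (L0)  txn=∅  M[L0]=17
step 15: P1: store L0 := 32  ⟶  IM  (L0)  txn=BusRdX  M[L0]=17
step 16: P0: store L0 := 91  ⟶  MI  (L0)  txn=BusRdX+Flush  M[L0]=32
step 17: P1: store L0 := 7  ⟶  IM  (L0)  txn=BusRdX+Flush  M[L0]=91
step 18: P1: store L6 := 74  ⟶  IM  (L6)  txn=BusRdX  M[L6]=90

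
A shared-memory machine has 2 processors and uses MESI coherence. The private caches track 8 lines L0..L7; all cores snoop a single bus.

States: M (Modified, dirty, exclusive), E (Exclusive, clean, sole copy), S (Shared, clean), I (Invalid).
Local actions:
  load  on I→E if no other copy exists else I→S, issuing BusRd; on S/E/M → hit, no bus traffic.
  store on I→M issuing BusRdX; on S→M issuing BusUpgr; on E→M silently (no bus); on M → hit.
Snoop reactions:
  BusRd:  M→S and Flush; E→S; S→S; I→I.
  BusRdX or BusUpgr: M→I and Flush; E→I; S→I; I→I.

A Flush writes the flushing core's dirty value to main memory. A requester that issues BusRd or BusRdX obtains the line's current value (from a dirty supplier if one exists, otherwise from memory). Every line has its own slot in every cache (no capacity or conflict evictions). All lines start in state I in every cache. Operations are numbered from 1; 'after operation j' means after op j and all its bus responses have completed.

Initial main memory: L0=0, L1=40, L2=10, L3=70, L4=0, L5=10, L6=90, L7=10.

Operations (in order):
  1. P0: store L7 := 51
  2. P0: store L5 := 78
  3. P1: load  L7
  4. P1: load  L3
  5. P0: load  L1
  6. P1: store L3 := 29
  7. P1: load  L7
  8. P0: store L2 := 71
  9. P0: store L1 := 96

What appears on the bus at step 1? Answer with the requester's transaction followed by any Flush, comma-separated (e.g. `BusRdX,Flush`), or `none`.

bus = BusRdX

[1] P0: store L7 := 51 | P0:M(51), P1:I | bus: BusRdX
[2] P0: store L5 := 78 | P0:M(78), P1:I | bus: BusRdX
[3] P1: load  L7 | P0:S(51), P1:S(51) | bus: BusRd,Flush
[4] P1: load  L3 | P0:I, P1:E(70) | bus: BusRd
[5] P0: load  L1 | P0:E(40), P1:I | bus: BusRd
[6] P1: store L3 := 29 | P0:I, P1:M(29) | bus: none
[7] P1: load  L7 | P0:S(51), P1:S(51) | bus: none
[8] P0: store L2 := 71 | P0:M(71), P1:I | bus: BusRdX
[9] P0: store L1 := 96 | P0:M(96), P1:I | bus: none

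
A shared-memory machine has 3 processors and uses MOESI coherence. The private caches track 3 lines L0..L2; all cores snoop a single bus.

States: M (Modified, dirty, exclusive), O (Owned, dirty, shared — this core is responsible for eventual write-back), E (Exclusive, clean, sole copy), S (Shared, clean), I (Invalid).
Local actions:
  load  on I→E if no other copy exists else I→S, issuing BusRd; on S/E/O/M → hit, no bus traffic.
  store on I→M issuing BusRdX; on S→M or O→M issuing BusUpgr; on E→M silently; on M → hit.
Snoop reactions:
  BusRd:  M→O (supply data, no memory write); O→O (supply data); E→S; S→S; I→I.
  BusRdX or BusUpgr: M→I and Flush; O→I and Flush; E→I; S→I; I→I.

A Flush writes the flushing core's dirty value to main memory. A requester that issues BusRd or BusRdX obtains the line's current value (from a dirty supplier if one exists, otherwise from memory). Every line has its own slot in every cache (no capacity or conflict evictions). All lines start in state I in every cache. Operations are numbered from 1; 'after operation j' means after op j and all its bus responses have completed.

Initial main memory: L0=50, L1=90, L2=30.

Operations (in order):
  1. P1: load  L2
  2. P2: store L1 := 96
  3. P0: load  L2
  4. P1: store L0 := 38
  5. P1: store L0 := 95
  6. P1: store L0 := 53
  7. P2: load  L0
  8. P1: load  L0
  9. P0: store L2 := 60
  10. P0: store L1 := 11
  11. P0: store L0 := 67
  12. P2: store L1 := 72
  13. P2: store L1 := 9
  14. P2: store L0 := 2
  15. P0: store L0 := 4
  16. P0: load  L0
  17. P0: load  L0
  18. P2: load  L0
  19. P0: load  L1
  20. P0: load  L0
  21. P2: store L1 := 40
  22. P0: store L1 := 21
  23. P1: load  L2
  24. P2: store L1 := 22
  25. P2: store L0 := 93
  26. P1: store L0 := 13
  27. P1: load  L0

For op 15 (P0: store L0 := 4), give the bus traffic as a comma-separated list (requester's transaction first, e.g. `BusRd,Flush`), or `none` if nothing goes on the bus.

bus = BusRdX,Flush

step 1: P1: load  L2  ⟶  IEI  (L2)  txn=BusRd  M[L2]=30
step 2: P2: store L1 := 96  ⟶  IIM  (L1)  txn=BusRdX  M[L1]=90
step 3: P0: load  L2  ⟶  SSI  (L2)  txn=BusRd  M[L2]=30
step 4: P1: store L0 := 38  ⟶  IMI  (L0)  txn=BusRdX  M[L0]=50
step 5: P1: store L0 := 95  ⟶  IMI  (L0)  txn=∅  M[L0]=50
step 6: P1: store L0 := 53  ⟶  IMI  (L0)  txn=∅  M[L0]=50
step 7: P2: load  L0  ⟶  IOS  (L0)  txn=BusRd  M[L0]=50
step 8: P1: load  L0  ⟶  IOS  (L0)  txn=∅  M[L0]=50
step 9: P0: store L2 := 60  ⟶  MII  (L2)  txn=BusUpgr  M[L2]=30
step 10: P0: store L1 := 11  ⟶  MII  (L1)  txn=BusRdX+Flush  M[L1]=96
step 11: P0: store L0 := 67  ⟶  MII  (L0)  txn=BusRdX+Flush  M[L0]=53
step 12: P2: store L1 := 72  ⟶  IIM  (L1)  txn=BusRdX+Flush  M[L1]=11
step 13: P2: store L1 := 9  ⟶  IIM  (L1)  txn=∅  M[L1]=11
step 14: P2: store L0 := 2  ⟶  IIM  (L0)  txn=BusRdX+Flush  M[L0]=67
step 15: P0: store L0 := 4  ⟶  MII  (L0)  txn=BusRdX+Flush  M[L0]=2
step 16: P0: load  L0  ⟶  MII  (L0)  txn=∅  M[L0]=2
step 17: P0: load  L0  ⟶  MII  (L0)  txn=∅  M[L0]=2
step 18: P2: load  L0  ⟶  OIS  (L0)  txn=BusRd  M[L0]=2
step 19: P0: load  L1  ⟶  SIO  (L1)  txn=BusRd  M[L1]=11
step 20: P0: load  L0  ⟶  OIS  (L0)  txn=∅  M[L0]=2
step 21: P2: store L1 := 40  ⟶  IIM  (L1)  txn=BusUpgr  M[L1]=11
step 22: P0: store L1 := 21  ⟶  MII  (L1)  txn=BusRdX+Flush  M[L1]=40
step 23: P1: load  L2  ⟶  OSI  (L2)  txn=BusRd  M[L2]=30
step 24: P2: store L1 := 22  ⟶  IIM  (L1)  txn=BusRdX+Flush  M[L1]=21
step 25: P2: store L0 := 93  ⟶  IIM  (L0)  txn=BusUpgr+Flush  M[L0]=4
step 26: P1: store L0 := 13  ⟶  IMI  (L0)  txn=BusRdX+Flush  M[L0]=93
step 27: P1: load  L0  ⟶  IMI  (L0)  txn=∅  M[L0]=93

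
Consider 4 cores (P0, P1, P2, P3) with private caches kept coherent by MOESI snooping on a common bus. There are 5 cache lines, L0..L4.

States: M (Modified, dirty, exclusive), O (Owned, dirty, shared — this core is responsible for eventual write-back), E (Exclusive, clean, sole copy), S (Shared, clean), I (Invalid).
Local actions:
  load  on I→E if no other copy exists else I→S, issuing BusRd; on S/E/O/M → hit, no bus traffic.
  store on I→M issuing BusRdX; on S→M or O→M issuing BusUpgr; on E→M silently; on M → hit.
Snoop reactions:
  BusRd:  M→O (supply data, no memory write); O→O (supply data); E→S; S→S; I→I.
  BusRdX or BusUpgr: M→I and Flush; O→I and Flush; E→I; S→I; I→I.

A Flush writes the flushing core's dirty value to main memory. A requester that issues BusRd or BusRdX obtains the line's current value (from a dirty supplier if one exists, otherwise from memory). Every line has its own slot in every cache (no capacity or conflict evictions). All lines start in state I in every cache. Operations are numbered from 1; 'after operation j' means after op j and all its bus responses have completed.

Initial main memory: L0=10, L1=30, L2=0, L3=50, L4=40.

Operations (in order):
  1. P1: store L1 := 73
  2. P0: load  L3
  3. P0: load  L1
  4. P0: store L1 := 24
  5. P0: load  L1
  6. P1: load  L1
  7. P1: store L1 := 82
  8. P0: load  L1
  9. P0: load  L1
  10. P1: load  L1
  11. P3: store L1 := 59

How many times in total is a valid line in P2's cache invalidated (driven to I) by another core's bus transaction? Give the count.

[1] P1: store L1 := 73 | P0:I, P1:M(73), P2:I, P3:I | bus: BusRdX
[2] P0: load  L3 | P0:E(50), P1:I, P2:I, P3:I | bus: BusRd
[3] P0: load  L1 | P0:S(73), P1:O(73), P2:I, P3:I | bus: BusRd
[4] P0: store L1 := 24 | P0:M(24), P1:I, P2:I, P3:I | bus: BusUpgr,Flush
[5] P0: load  L1 | P0:M(24), P1:I, P2:I, P3:I | bus: none
[6] P1: load  L1 | P0:O(24), P1:S(24), P2:I, P3:I | bus: BusRd
[7] P1: store L1 := 82 | P0:I, P1:M(82), P2:I, P3:I | bus: BusUpgr,Flush
[8] P0: load  L1 | P0:S(82), P1:O(82), P2:I, P3:I | bus: BusRd
[9] P0: load  L1 | P0:S(82), P1:O(82), P2:I, P3:I | bus: none
[10] P1: load  L1 | P0:S(82), P1:O(82), P2:I, P3:I | bus: none
[11] P3: store L1 := 59 | P0:I, P1:I, P2:I, P3:M(59) | bus: BusRdX,Flush

invalidations = 0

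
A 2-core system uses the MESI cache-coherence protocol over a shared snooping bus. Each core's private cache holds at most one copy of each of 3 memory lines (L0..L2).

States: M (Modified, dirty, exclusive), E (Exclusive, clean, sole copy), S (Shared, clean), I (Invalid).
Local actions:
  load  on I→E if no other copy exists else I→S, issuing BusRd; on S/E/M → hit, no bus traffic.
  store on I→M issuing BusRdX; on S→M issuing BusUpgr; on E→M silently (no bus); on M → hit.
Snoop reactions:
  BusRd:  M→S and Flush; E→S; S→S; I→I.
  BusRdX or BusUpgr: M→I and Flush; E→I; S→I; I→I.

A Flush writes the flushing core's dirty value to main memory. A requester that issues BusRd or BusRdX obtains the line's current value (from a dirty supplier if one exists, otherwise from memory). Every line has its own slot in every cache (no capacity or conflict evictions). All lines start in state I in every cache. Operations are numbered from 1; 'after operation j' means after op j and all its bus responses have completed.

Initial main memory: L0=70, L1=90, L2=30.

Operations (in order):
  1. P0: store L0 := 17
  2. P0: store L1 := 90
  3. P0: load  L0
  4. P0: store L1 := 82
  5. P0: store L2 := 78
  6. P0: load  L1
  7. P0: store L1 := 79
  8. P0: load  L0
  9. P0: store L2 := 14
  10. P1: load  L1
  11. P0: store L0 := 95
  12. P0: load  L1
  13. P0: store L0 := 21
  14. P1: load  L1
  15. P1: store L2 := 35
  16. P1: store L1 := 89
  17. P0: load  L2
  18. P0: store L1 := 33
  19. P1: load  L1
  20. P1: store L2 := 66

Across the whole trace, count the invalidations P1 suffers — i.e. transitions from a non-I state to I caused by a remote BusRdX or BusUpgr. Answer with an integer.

step 1: P0: store L0 := 17  ⟶  MI  (L0)  txn=BusRdX  M[L0]=70
step 2: P0: store L1 := 90  ⟶  MI  (L1)  txn=BusRdX  M[L1]=90
step 3: P0: load  L0  ⟶  MI  (L0)  txn=∅  M[L0]=70
step 4: P0: store L1 := 82  ⟶  MI  (L1)  txn=∅  M[L1]=90
step 5: P0: store L2 := 78  ⟶  MI  (L2)  txn=BusRdX  M[L2]=30
step 6: P0: load  L1  ⟶  MI  (L1)  txn=∅  M[L1]=90
step 7: P0: store L1 := 79  ⟶  MI  (L1)  txn=∅  M[L1]=90
step 8: P0: load  L0  ⟶  MI  (L0)  txn=∅  M[L0]=70
step 9: P0: store L2 := 14  ⟶  MI  (L2)  txn=∅  M[L2]=30
step 10: P1: load  L1  ⟶  SS  (L1)  txn=BusRd+Flush  M[L1]=79
step 11: P0: store L0 := 95  ⟶  MI  (L0)  txn=∅  M[L0]=70
step 12: P0: load  L1  ⟶  SS  (L1)  txn=∅  M[L1]=79
step 13: P0: store L0 := 21  ⟶  MI  (L0)  txn=∅  M[L0]=70
step 14: P1: load  L1  ⟶  SS  (L1)  txn=∅  M[L1]=79
step 15: P1: store L2 := 35  ⟶  IM  (L2)  txn=BusRdX+Flush  M[L2]=14
step 16: P1: store L1 := 89  ⟶  IM  (L1)  txn=BusUpgr  M[L1]=79
step 17: P0: load  L2  ⟶  SS  (L2)  txn=BusRd+Flush  M[L2]=35
step 18: P0: store L1 := 33  ⟶  MI  (L1)  txn=BusRdX+Flush  M[L1]=89
step 19: P1: load  L1  ⟶  SS  (L1)  txn=BusRd+Flush  M[L1]=33
step 20: P1: store L2 := 66  ⟶  IM  (L2)  txn=BusUpgr  M[L2]=35

invalidations = 1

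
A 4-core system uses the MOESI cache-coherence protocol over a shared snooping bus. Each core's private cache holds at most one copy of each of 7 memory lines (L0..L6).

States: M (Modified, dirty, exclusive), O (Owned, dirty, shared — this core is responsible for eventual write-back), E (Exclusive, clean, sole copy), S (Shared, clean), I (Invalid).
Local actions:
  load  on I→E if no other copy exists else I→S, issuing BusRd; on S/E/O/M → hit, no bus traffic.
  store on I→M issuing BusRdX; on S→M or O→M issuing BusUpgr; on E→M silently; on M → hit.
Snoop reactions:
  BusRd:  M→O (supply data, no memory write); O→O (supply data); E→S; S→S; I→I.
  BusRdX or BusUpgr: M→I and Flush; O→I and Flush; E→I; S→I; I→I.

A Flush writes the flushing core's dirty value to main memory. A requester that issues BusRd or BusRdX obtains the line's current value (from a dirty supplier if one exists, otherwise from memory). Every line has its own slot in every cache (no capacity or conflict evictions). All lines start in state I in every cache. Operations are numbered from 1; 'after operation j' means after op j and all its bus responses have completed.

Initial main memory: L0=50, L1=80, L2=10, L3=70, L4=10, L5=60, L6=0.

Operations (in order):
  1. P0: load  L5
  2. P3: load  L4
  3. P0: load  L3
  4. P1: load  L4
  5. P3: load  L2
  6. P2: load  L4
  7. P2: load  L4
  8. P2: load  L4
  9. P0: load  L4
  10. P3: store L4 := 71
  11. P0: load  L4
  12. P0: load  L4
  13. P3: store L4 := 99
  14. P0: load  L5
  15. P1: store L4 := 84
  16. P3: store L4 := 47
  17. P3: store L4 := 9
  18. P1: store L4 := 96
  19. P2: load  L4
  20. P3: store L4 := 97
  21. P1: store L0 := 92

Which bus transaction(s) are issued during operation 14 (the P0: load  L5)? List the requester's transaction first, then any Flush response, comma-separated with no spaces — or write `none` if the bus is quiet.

  op1 P0: load  L5 → E/I/I/I on L5; bus BusRd; mem=60
  op2 P3: load  L4 → I/I/I/E on L4; bus BusRd; mem=10
  op3 P0: load  L3 → E/I/I/I on L3; bus BusRd; mem=70
  op4 P1: load  L4 → I/S/I/S on L4; bus BusRd; mem=10
  op5 P3: load  L2 → I/I/I/E on L2; bus BusRd; mem=10
  op6 P2: load  L4 → I/S/S/S on L4; bus BusRd; mem=10
  op7 P2: load  L4 → I/S/S/S on L4; bus (none); mem=10
  op8 P2: load  L4 → I/S/S/S on L4; bus (none); mem=10
  op9 P0: load  L4 → S/S/S/S on L4; bus BusRd; mem=10
  op10 P3: store L4 := 71 → I/I/I/M on L4; bus BusUpgr; mem=10
  op11 P0: load  L4 → S/I/I/O on L4; bus BusRd; mem=10
  op12 P0: load  L4 → S/I/I/O on L4; bus (none); mem=10
  op13 P3: store L4 := 99 → I/I/I/M on L4; bus BusUpgr; mem=10
  op14 P0: load  L5 → E/I/I/I on L5; bus (none); mem=60
  op15 P1: store L4 := 84 → I/M/I/I on L4; bus BusRdX Flush; mem=99
  op16 P3: store L4 := 47 → I/I/I/M on L4; bus BusRdX Flush; mem=84
  op17 P3: store L4 := 9 → I/I/I/M on L4; bus (none); mem=84
  op18 P1: store L4 := 96 → I/M/I/I on L4; bus BusRdX Flush; mem=9
  op19 P2: load  L4 → I/O/S/I on L4; bus BusRd; mem=9
  op20 P3: store L4 := 97 → I/I/I/M on L4; bus BusRdX Flush; mem=96
  op21 P1: store L0 := 92 → I/M/I/I on L0; bus BusRdX; mem=50

bus = none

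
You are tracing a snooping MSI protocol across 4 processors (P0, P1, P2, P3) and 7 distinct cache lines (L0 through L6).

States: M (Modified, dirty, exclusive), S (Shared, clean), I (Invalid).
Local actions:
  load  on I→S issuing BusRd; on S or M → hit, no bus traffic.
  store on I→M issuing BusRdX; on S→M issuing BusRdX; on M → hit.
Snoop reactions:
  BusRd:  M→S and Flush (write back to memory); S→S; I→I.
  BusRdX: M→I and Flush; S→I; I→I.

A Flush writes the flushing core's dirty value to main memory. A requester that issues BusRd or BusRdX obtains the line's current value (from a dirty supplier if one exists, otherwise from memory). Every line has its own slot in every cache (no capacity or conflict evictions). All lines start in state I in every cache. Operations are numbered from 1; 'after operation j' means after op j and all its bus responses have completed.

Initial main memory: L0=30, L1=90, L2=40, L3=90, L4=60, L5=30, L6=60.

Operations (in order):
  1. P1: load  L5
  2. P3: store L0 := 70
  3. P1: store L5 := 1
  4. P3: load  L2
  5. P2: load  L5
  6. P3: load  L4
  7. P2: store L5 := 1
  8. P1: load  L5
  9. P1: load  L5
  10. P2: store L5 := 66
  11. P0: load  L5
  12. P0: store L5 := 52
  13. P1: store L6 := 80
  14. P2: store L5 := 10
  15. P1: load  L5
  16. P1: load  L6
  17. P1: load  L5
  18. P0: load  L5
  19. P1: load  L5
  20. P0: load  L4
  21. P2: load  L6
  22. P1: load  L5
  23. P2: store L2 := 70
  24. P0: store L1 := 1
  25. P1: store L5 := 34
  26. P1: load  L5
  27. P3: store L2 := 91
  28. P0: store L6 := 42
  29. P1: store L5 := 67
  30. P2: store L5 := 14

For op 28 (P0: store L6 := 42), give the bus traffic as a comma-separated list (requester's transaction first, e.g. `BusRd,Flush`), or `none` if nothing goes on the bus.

1. P1: load  L5  bus=[BusRd]  L5: P0=I P1=S P2=I P3=I  mem[L5]=30
2. P3: store L0 := 70  bus=[BusRdX]  L0: P0=I P1=I P2=I P3=M  mem[L0]=30
3. P1: store L5 := 1  bus=[BusRdX]  L5: P0=I P1=M P2=I P3=I  mem[L5]=30
4. P3: load  L2  bus=[BusRd]  L2: P0=I P1=I P2=I P3=S  mem[L2]=40
5. P2: load  L5  bus=[BusRd,Flush]  L5: P0=I P1=S P2=S P3=I  mem[L5]=1
6. P3: load  L4  bus=[BusRd]  L4: P0=I P1=I P2=I P3=S  mem[L4]=60
7. P2: store L5 := 1  bus=[BusRdX]  L5: P0=I P1=I P2=M P3=I  mem[L5]=1
8. P1: load  L5  bus=[BusRd,Flush]  L5: P0=I P1=S P2=S P3=I  mem[L5]=1
9. P1: load  L5  bus=[-]  L5: P0=I P1=S P2=S P3=I  mem[L5]=1
10. P2: store L5 := 66  bus=[BusRdX]  L5: P0=I P1=I P2=M P3=I  mem[L5]=1
11. P0: load  L5  bus=[BusRd,Flush]  L5: P0=S P1=I P2=S P3=I  mem[L5]=66
12. P0: store L5 := 52  bus=[BusRdX]  L5: P0=M P1=I P2=I P3=I  mem[L5]=66
13. P1: store L6 := 80  bus=[BusRdX]  L6: P0=I P1=M P2=I P3=I  mem[L6]=60
14. P2: store L5 := 10  bus=[BusRdX,Flush]  L5: P0=I P1=I P2=M P3=I  mem[L5]=52
15. P1: load  L5  bus=[BusRd,Flush]  L5: P0=I P1=S P2=S P3=I  mem[L5]=10
16. P1: load  L6  bus=[-]  L6: P0=I P1=M P2=I P3=I  mem[L6]=60
17. P1: load  L5  bus=[-]  L5: P0=I P1=S P2=S P3=I  mem[L5]=10
18. P0: load  L5  bus=[BusRd]  L5: P0=S P1=S P2=S P3=I  mem[L5]=10
19. P1: load  L5  bus=[-]  L5: P0=S P1=S P2=S P3=I  mem[L5]=10
20. P0: load  L4  bus=[BusRd]  L4: P0=S P1=I P2=I P3=S  mem[L4]=60
21. P2: load  L6  bus=[BusRd,Flush]  L6: P0=I P1=S P2=S P3=I  mem[L6]=80
22. P1: load  L5  bus=[-]  L5: P0=S P1=S P2=S P3=I  mem[L5]=10
23. P2: store L2 := 70  bus=[BusRdX]  L2: P0=I P1=I P2=M P3=I  mem[L2]=40
24. P0: store L1 := 1  bus=[BusRdX]  L1: P0=M P1=I P2=I P3=I  mem[L1]=90
25. P1: store L5 := 34  bus=[BusRdX]  L5: P0=I P1=M P2=I P3=I  mem[L5]=10
26. P1: load  L5  bus=[-]  L5: P0=I P1=M P2=I P3=I  mem[L5]=10
27. P3: store L2 := 91  bus=[BusRdX,Flush]  L2: P0=I P1=I P2=I P3=M  mem[L2]=70
28. P0: store L6 := 42  bus=[BusRdX]  L6: P0=M P1=I P2=I P3=I  mem[L6]=80
29. P1: store L5 := 67  bus=[-]  L5: P0=I P1=M P2=I P3=I  mem[L5]=10
30. P2: store L5 := 14  bus=[BusRdX,Flush]  L5: P0=I P1=I P2=M P3=I  mem[L5]=67

bus = BusRdX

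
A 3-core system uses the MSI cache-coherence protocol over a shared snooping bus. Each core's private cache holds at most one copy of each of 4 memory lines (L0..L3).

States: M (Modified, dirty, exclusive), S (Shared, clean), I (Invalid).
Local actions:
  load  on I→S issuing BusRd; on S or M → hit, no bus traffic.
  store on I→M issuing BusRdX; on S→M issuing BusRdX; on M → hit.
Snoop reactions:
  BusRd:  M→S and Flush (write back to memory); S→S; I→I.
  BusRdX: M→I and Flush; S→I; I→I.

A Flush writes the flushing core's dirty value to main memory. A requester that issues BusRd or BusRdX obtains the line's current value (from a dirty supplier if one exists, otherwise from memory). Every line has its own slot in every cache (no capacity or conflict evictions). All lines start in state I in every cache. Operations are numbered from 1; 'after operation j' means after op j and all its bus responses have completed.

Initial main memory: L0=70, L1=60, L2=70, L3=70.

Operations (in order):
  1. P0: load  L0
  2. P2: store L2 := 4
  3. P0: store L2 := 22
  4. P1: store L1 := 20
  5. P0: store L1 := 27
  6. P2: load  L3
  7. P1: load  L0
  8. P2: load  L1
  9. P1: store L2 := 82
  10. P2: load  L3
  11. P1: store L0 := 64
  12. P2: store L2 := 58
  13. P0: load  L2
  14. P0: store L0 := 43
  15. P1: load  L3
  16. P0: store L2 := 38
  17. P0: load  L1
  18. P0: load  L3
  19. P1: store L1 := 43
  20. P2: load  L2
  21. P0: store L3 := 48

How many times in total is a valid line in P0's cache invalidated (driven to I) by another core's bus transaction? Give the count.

invalidations = 3

1. P0: load  L0  bus=[BusRd]  L0: P0=S P1=I P2=I  mem[L0]=70
2. P2: store L2 := 4  bus=[BusRdX]  L2: P0=I P1=I P2=M  mem[L2]=70
3. P0: store L2 := 22  bus=[BusRdX,Flush]  L2: P0=M P1=I P2=I  mem[L2]=4
4. P1: store L1 := 20  bus=[BusRdX]  L1: P0=I P1=M P2=I  mem[L1]=60
5. P0: store L1 := 27  bus=[BusRdX,Flush]  L1: P0=M P1=I P2=I  mem[L1]=20
6. P2: load  L3  bus=[BusRd]  L3: P0=I P1=I P2=S  mem[L3]=70
7. P1: load  L0  bus=[BusRd]  L0: P0=S P1=S P2=I  mem[L0]=70
8. P2: load  L1  bus=[BusRd,Flush]  L1: P0=S P1=I P2=S  mem[L1]=27
9. P1: store L2 := 82  bus=[BusRdX,Flush]  L2: P0=I P1=M P2=I  mem[L2]=22
10. P2: load  L3  bus=[-]  L3: P0=I P1=I P2=S  mem[L3]=70
11. P1: store L0 := 64  bus=[BusRdX]  L0: P0=I P1=M P2=I  mem[L0]=70
12. P2: store L2 := 58  bus=[BusRdX,Flush]  L2: P0=I P1=I P2=M  mem[L2]=82
13. P0: load  L2  bus=[BusRd,Flush]  L2: P0=S P1=I P2=S  mem[L2]=58
14. P0: store L0 := 43  bus=[BusRdX,Flush]  L0: P0=M P1=I P2=I  mem[L0]=64
15. P1: load  L3  bus=[BusRd]  L3: P0=I P1=S P2=S  mem[L3]=70
16. P0: store L2 := 38  bus=[BusRdX]  L2: P0=M P1=I P2=I  mem[L2]=58
17. P0: load  L1  bus=[-]  L1: P0=S P1=I P2=S  mem[L1]=27
18. P0: load  L3  bus=[BusRd]  L3: P0=S P1=S P2=S  mem[L3]=70
19. P1: store L1 := 43  bus=[BusRdX]  L1: P0=I P1=M P2=I  mem[L1]=27
20. P2: load  L2  bus=[BusRd,Flush]  L2: P0=S P1=I P2=S  mem[L2]=38
21. P0: store L3 := 48  bus=[BusRdX]  L3: P0=M P1=I P2=I  mem[L3]=70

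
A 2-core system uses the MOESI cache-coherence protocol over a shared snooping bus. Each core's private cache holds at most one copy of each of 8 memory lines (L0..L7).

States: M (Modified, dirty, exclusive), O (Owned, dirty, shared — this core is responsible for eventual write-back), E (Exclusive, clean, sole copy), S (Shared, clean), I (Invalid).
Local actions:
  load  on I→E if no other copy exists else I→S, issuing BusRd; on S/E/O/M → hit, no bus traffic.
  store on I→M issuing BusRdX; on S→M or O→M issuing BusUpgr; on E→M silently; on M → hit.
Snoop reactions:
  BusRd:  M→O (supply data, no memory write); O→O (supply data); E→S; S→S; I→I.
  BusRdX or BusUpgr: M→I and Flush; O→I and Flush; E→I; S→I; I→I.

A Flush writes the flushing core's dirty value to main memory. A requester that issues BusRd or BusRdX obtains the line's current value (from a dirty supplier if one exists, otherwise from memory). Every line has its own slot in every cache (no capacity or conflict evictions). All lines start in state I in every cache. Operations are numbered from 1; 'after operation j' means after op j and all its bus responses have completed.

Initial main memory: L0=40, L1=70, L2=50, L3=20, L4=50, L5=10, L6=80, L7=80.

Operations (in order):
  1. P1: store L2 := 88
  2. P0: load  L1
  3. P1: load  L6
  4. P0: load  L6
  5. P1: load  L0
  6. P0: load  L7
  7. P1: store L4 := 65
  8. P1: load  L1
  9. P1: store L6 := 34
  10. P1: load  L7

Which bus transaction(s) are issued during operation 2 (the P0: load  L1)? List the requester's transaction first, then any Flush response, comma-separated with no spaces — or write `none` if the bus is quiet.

bus = BusRd

step 1: P1: store L2 := 88  ⟶  IM  (L2)  txn=BusRdX  M[L2]=50
step 2: P0: load  L1  ⟶  EI  (L1)  txn=BusRd  M[L1]=70
step 3: P1: load  L6  ⟶  IE  (L6)  txn=BusRd  M[L6]=80
step 4: P0: load  L6  ⟶  SS  (L6)  txn=BusRd  M[L6]=80
step 5: P1: load  L0  ⟶  IE  (L0)  txn=BusRd  M[L0]=40
step 6: P0: load  L7  ⟶  EI  (L7)  txn=BusRd  M[L7]=80
step 7: P1: store L4 := 65  ⟶  IM  (L4)  txn=BusRdX  M[L4]=50
step 8: P1: load  L1  ⟶  SS  (L1)  txn=BusRd  M[L1]=70
step 9: P1: store L6 := 34  ⟶  IM  (L6)  txn=BusUpgr  M[L6]=80
step 10: P1: load  L7  ⟶  SS  (L7)  txn=BusRd  M[L7]=80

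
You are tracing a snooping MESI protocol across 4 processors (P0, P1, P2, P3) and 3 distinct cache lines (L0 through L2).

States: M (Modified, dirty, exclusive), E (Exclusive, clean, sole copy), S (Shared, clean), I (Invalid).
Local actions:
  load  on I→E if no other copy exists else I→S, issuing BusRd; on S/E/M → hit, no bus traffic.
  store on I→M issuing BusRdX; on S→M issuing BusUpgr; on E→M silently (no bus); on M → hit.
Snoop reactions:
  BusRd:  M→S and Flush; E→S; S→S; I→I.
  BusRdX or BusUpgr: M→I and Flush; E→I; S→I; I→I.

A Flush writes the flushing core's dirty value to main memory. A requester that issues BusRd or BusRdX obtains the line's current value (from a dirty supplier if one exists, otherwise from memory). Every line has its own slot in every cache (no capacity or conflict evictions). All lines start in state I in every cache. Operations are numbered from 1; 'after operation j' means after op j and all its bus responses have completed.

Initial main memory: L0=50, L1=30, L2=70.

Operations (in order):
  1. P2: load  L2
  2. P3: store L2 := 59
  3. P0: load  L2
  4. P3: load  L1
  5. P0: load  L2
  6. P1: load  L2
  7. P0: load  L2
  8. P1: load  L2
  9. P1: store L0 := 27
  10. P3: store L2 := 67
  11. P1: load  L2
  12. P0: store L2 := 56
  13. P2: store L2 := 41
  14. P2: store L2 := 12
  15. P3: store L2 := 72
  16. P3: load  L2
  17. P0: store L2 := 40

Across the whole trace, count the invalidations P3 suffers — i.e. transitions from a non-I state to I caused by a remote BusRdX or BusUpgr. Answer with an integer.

invalidations = 2

step 1: P2: load  L2  ⟶  IIEI  (L2)  txn=BusRd  M[L2]=70
step 2: P3: store L2 := 59  ⟶  IIIM  (L2)  txn=BusRdX  M[L2]=70
step 3: P0: load  L2  ⟶  SIIS  (L2)  txn=BusRd+Flush  M[L2]=59
step 4: P3: load  L1  ⟶  IIIE  (L1)  txn=BusRd  M[L1]=30
step 5: P0: load  L2  ⟶  SIIS  (L2)  txn=∅  M[L2]=59
step 6: P1: load  L2  ⟶  SSIS  (L2)  txn=BusRd  M[L2]=59
step 7: P0: load  L2  ⟶  SSIS  (L2)  txn=∅  M[L2]=59
step 8: P1: load  L2  ⟶  SSIS  (L2)  txn=∅  M[L2]=59
step 9: P1: store L0 := 27  ⟶  IMII  (L0)  txn=BusRdX  M[L0]=50
step 10: P3: store L2 := 67  ⟶  IIIM  (L2)  txn=BusUpgr  M[L2]=59
step 11: P1: load  L2  ⟶  ISIS  (L2)  txn=BusRd+Flush  M[L2]=67
step 12: P0: store L2 := 56  ⟶  MIII  (L2)  txn=BusRdX  M[L2]=67
step 13: P2: store L2 := 41  ⟶  IIMI  (L2)  txn=BusRdX+Flush  M[L2]=56
step 14: P2: store L2 := 12  ⟶  IIMI  (L2)  txn=∅  M[L2]=56
step 15: P3: store L2 := 72  ⟶  IIIM  (L2)  txn=BusRdX+Flush  M[L2]=12
step 16: P3: load  L2  ⟶  IIIM  (L2)  txn=∅  M[L2]=12
step 17: P0: store L2 := 40  ⟶  MIII  (L2)  txn=BusRdX+Flush  M[L2]=72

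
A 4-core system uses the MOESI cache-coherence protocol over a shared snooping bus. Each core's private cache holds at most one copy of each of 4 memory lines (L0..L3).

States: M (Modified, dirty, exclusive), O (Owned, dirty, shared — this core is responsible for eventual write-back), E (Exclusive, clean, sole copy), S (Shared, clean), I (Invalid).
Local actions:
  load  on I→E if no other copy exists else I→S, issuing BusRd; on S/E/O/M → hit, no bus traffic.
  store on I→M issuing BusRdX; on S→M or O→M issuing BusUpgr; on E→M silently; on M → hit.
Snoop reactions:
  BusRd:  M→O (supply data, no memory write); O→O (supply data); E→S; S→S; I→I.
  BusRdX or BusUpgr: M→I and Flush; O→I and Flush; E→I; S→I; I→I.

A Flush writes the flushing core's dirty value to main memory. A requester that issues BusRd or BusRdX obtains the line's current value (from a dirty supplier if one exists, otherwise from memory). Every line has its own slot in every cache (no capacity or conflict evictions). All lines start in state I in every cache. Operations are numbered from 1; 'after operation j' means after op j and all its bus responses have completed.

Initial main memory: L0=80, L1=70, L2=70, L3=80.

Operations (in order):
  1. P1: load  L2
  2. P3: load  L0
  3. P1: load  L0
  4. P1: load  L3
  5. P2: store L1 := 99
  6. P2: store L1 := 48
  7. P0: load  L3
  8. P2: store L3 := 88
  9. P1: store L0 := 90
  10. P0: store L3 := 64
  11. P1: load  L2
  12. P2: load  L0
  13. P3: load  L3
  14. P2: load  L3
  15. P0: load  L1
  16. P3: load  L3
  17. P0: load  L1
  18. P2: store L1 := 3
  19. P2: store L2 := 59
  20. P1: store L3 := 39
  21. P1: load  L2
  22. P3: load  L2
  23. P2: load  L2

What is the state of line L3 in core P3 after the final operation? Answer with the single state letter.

[1] P1: load  L2 | P0:I, P1:E(70), P2:I, P3:I | bus: BusRd
[2] P3: load  L0 | P0:I, P1:I, P2:I, P3:E(80) | bus: BusRd
[3] P1: load  L0 | P0:I, P1:S(80), P2:I, P3:S(80) | bus: BusRd
[4] P1: load  L3 | P0:I, P1:E(80), P2:I, P3:I | bus: BusRd
[5] P2: store L1 := 99 | P0:I, P1:I, P2:M(99), P3:I | bus: BusRdX
[6] P2: store L1 := 48 | P0:I, P1:I, P2:M(48), P3:I | bus: none
[7] P0: load  L3 | P0:S(80), P1:S(80), P2:I, P3:I | bus: BusRd
[8] P2: store L3 := 88 | P0:I, P1:I, P2:M(88), P3:I | bus: BusRdX
[9] P1: store L0 := 90 | P0:I, P1:M(90), P2:I, P3:I | bus: BusUpgr
[10] P0: store L3 := 64 | P0:M(64), P1:I, P2:I, P3:I | bus: BusRdX,Flush
[11] P1: load  L2 | P0:I, P1:E(70), P2:I, P3:I | bus: none
[12] P2: load  L0 | P0:I, P1:O(90), P2:S(90), P3:I | bus: BusRd
[13] P3: load  L3 | P0:O(64), P1:I, P2:I, P3:S(64) | bus: BusRd
[14] P2: load  L3 | P0:O(64), P1:I, P2:S(64), P3:S(64) | bus: BusRd
[15] P0: load  L1 | P0:S(48), P1:I, P2:O(48), P3:I | bus: BusRd
[16] P3: load  L3 | P0:O(64), P1:I, P2:S(64), P3:S(64) | bus: none
[17] P0: load  L1 | P0:S(48), P1:I, P2:O(48), P3:I | bus: none
[18] P2: store L1 := 3 | P0:I, P1:I, P2:M(3), P3:I | bus: BusUpgr
[19] P2: store L2 := 59 | P0:I, P1:I, P2:M(59), P3:I | bus: BusRdX
[20] P1: store L3 := 39 | P0:I, P1:M(39), P2:I, P3:I | bus: BusRdX,Flush
[21] P1: load  L2 | P0:I, P1:S(59), P2:O(59), P3:I | bus: BusRd
[22] P3: load  L2 | P0:I, P1:S(59), P2:O(59), P3:S(59) | bus: BusRd
[23] P2: load  L2 | P0:I, P1:S(59), P2:O(59), P3:S(59) | bus: none

state = I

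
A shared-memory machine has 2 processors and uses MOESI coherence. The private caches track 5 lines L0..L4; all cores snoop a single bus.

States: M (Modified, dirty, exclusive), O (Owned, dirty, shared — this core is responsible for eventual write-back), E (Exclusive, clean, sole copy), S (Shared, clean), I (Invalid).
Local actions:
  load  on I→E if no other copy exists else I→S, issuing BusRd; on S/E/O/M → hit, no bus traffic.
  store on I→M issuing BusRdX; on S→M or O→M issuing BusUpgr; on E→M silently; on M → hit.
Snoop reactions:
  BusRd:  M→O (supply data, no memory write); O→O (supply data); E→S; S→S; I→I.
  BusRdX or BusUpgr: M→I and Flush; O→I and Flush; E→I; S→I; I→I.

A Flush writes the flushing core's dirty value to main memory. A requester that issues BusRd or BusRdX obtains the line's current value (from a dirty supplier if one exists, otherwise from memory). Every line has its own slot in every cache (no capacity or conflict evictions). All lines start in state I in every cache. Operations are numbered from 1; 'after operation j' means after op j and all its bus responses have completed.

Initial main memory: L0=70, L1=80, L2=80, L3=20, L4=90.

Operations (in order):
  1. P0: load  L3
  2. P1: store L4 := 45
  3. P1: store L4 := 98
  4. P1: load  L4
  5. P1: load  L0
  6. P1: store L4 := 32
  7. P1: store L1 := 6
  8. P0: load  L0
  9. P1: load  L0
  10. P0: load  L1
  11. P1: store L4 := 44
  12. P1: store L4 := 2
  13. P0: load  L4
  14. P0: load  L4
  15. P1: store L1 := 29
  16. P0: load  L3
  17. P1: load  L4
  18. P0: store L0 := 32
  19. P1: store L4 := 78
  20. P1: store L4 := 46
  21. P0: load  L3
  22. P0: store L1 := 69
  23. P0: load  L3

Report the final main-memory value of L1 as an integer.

[1] P0: load  L3 | P0:E(20), P1:I | bus: BusRd
[2] P1: store L4 := 45 | P0:I, P1:M(45) | bus: BusRdX
[3] P1: store L4 := 98 | P0:I, P1:M(98) | bus: none
[4] P1: load  L4 | P0:I, P1:M(98) | bus: none
[5] P1: load  L0 | P0:I, P1:E(70) | bus: BusRd
[6] P1: store L4 := 32 | P0:I, P1:M(32) | bus: none
[7] P1: store L1 := 6 | P0:I, P1:M(6) | bus: BusRdX
[8] P0: load  L0 | P0:S(70), P1:S(70) | bus: BusRd
[9] P1: load  L0 | P0:S(70), P1:S(70) | bus: none
[10] P0: load  L1 | P0:S(6), P1:O(6) | bus: BusRd
[11] P1: store L4 := 44 | P0:I, P1:M(44) | bus: none
[12] P1: store L4 := 2 | P0:I, P1:M(2) | bus: none
[13] P0: load  L4 | P0:S(2), P1:O(2) | bus: BusRd
[14] P0: load  L4 | P0:S(2), P1:O(2) | bus: none
[15] P1: store L1 := 29 | P0:I, P1:M(29) | bus: BusUpgr
[16] P0: load  L3 | P0:E(20), P1:I | bus: none
[17] P1: load  L4 | P0:S(2), P1:O(2) | bus: none
[18] P0: store L0 := 32 | P0:M(32), P1:I | bus: BusUpgr
[19] P1: store L4 := 78 | P0:I, P1:M(78) | bus: BusUpgr
[20] P1: store L4 := 46 | P0:I, P1:M(46) | bus: none
[21] P0: load  L3 | P0:E(20), P1:I | bus: none
[22] P0: store L1 := 69 | P0:M(69), P1:I | bus: BusRdX,Flush
[23] P0: load  L3 | P0:E(20), P1:I | bus: none

memory[L1] = 29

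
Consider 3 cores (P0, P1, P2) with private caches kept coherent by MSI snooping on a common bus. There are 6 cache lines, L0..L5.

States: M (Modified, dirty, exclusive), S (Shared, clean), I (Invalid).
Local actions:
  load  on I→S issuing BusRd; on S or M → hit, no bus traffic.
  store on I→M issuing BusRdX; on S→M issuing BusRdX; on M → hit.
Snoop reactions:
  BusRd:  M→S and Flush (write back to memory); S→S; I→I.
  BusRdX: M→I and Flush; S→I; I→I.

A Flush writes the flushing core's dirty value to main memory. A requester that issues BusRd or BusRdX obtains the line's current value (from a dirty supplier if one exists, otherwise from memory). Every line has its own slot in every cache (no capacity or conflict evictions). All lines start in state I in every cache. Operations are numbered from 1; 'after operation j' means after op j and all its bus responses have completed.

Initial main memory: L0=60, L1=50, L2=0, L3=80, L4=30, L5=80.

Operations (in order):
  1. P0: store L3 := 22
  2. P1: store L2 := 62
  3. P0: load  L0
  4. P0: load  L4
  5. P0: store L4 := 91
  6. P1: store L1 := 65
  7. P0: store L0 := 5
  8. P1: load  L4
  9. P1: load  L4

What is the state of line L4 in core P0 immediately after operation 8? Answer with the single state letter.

state = S

  op1 P0: store L3 := 22 → M/I/I on L3; bus BusRdX; mem=80
  op2 P1: store L2 := 62 → I/M/I on L2; bus BusRdX; mem=0
  op3 P0: load  L0 → S/I/I on L0; bus BusRd; mem=60
  op4 P0: load  L4 → S/I/I on L4; bus BusRd; mem=30
  op5 P0: store L4 := 91 → M/I/I on L4; bus BusRdX; mem=30
  op6 P1: store L1 := 65 → I/M/I on L1; bus BusRdX; mem=50
  op7 P0: store L0 := 5 → M/I/I on L0; bus BusRdX; mem=60
  op8 P1: load  L4 → S/S/I on L4; bus BusRd Flush; mem=91
  op9 P1: load  L4 → S/S/I on L4; bus (none); mem=91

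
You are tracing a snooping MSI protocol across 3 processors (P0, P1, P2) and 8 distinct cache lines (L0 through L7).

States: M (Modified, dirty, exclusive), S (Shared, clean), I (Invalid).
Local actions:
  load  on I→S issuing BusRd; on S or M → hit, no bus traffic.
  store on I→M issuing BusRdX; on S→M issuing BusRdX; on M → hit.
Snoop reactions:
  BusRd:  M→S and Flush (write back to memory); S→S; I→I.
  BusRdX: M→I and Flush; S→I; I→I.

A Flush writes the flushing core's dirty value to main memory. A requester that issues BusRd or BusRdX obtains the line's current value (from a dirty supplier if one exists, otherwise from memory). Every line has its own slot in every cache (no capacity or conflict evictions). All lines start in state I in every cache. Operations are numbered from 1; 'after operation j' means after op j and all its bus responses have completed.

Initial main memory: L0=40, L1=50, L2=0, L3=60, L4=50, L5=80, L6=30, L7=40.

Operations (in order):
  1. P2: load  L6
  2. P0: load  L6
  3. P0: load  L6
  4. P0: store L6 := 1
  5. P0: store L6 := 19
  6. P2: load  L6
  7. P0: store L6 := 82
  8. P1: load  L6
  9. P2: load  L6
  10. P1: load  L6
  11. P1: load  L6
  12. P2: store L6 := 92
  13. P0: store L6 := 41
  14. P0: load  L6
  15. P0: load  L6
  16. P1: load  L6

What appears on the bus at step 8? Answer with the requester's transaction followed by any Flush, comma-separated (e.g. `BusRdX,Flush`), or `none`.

1. P2: load  L6  bus=[BusRd]  L6: P0=I P1=I P2=S  mem[L6]=30
2. P0: load  L6  bus=[BusRd]  L6: P0=S P1=I P2=S  mem[L6]=30
3. P0: load  L6  bus=[-]  L6: P0=S P1=I P2=S  mem[L6]=30
4. P0: store L6 := 1  bus=[BusRdX]  L6: P0=M P1=I P2=I  mem[L6]=30
5. P0: store L6 := 19  bus=[-]  L6: P0=M P1=I P2=I  mem[L6]=30
6. P2: load  L6  bus=[BusRd,Flush]  L6: P0=S P1=I P2=S  mem[L6]=19
7. P0: store L6 := 82  bus=[BusRdX]  L6: P0=M P1=I P2=I  mem[L6]=19
8. P1: load  L6  bus=[BusRd,Flush]  L6: P0=S P1=S P2=I  mem[L6]=82
9. P2: load  L6  bus=[BusRd]  L6: P0=S P1=S P2=S  mem[L6]=82
10. P1: load  L6  bus=[-]  L6: P0=S P1=S P2=S  mem[L6]=82
11. P1: load  L6  bus=[-]  L6: P0=S P1=S P2=S  mem[L6]=82
12. P2: store L6 := 92  bus=[BusRdX]  L6: P0=I P1=I P2=M  mem[L6]=82
13. P0: store L6 := 41  bus=[BusRdX,Flush]  L6: P0=M P1=I P2=I  mem[L6]=92
14. P0: load  L6  bus=[-]  L6: P0=M P1=I P2=I  mem[L6]=92
15. P0: load  L6  bus=[-]  L6: P0=M P1=I P2=I  mem[L6]=92
16. P1: load  L6  bus=[BusRd,Flush]  L6: P0=S P1=S P2=I  mem[L6]=41

bus = BusRd,Flush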